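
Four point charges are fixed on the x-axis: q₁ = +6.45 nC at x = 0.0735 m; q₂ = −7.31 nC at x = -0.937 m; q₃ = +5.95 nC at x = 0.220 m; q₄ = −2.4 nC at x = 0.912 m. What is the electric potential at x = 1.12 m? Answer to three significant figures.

-20.8 V

The total potential is the scalar sum of each charge's contribution, V = Σ kqᵢ/rᵢ.
Distances from the field point to each charge: r₁ = 1.05 m, r₂ = 2.06 m, r₃ = 0.900 m, r₄ = 0.208 m.
V = k[(6.45×10⁻⁹)/(1.05) + (-7.31×10⁻⁹)/(2.06) + (5.95×10⁻⁹)/(0.900) + (-2.40×10⁻⁹)/(0.208)] = -20.8 V.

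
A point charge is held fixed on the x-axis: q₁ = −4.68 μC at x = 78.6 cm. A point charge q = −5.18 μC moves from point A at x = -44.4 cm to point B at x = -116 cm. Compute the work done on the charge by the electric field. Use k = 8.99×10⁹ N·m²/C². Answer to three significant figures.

0.0652 J

The work done by the electric force is W_field = −ΔU = −q(V_B − V_A) = q(V_A − V_B).
At A: distance to the source charge is 1.23 m; V_A = kq₁/r = -3.42×10⁴ V.
At B: distance to the source charge is 1.95 m; V_B = kq₁/r = -2.16×10⁴ V.
ΔV = V_B − V_A = 1.26×10⁴ V.
W_field = −qΔV = −(-5.18×10⁻⁶ C)(1.26×10⁴ V) = 0.0652 J.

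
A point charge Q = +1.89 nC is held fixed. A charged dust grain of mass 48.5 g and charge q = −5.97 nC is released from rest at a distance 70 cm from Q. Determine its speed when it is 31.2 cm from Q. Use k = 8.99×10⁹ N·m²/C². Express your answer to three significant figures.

2.73×10⁻³ m/s

Only the electrostatic force acts, so mechanical energy is conserved: ½mv² = U₁ − U₂ = kQq(1/r₁ − 1/r₂).
U₁ − U₂ = (8.99×10⁹ N·m²/C²)(1.89×10⁻⁹ C)(-5.97×10⁻⁹ C)(1/0.700 − 1/0.312) = 1.80×10⁻⁷ J.
v = √(2·1.80×10⁻⁷/0.0485) = 2.73×10⁻³ m/s.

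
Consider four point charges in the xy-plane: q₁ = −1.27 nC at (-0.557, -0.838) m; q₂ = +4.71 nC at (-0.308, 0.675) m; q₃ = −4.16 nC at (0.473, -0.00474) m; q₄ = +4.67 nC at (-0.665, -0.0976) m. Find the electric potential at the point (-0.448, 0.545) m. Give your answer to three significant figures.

240 V

Electric potential is a scalar, so the contributions from each charge add algebraically: V = Σ kqᵢ/rᵢ.
Distances from the field point to each charge: r₁ = 1.39 m, r₂ = 0.191 m, r₃ = 1.07 m, r₄ = 0.678 m.
V = k[(-1.27×10⁻⁹)/(1.39) + (4.71×10⁻⁹)/(0.191) + (-4.16×10⁻⁹)/(1.07) + (4.67×10⁻⁹)/(0.678)] = 240 V.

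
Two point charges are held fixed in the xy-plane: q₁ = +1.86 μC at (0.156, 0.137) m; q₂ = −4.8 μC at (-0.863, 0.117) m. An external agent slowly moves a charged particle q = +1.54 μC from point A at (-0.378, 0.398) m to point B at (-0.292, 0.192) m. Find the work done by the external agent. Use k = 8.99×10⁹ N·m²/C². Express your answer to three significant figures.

0.0169 J

For quasistatic motion the external work equals the change in potential energy: W_ext = qΔV = q(V_B − V_A).
At A: distances to the source charges are 0.594 m, 0.561 m; V_A = Σ kqᵢ/rᵢ = -4.89×10⁴ V.
At B: distances to the source charges are 0.451 m, 0.576 m; V_B = Σ kqᵢ/rᵢ = -3.79×10⁴ V.
ΔV = V_B − V_A = 1.10×10⁴ V.
W_ext = qΔV = (1.54×10⁻⁶ C)(1.10×10⁴ V) = 0.0169 J.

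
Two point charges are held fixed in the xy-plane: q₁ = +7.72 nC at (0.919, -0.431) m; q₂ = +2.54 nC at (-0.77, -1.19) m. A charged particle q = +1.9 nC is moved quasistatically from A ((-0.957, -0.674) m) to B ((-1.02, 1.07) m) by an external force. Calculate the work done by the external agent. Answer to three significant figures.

For quasistatic motion the external work equals the change in potential energy: W_ext = qΔV = q(V_B − V_A).
At A: distances to the source charges are 1.89 m, 0.549 m; V_A = Σ kqᵢ/rᵢ = 78.3 V.
At B: distances to the source charges are 2.45 m, 2.27 m; V_B = Σ kqᵢ/rᵢ = 38.3 V.
ΔV = V_B − V_A = -39.9 V.
W_ext = qΔV = (1.90×10⁻⁹ C)(-39.9 V) = -7.59×10⁻⁸ J.

-7.59×10⁻⁸ J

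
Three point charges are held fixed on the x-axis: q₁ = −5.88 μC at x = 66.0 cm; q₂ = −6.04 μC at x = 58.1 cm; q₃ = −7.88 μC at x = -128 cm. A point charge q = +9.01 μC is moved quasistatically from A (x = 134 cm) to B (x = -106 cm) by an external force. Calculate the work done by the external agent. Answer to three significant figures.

For quasistatic motion the external work equals the change in potential energy: W_ext = qΔV = q(V_B − V_A).
At A: distances to the source charges are 0.680 m, 0.759 m, 2.62 m; V_A = Σ kqᵢ/rᵢ = -1.76×10⁵ V.
At B: distances to the source charges are 1.72 m, 1.64 m, 0.220 m; V_B = Σ kqᵢ/rᵢ = -3.86×10⁵ V.
ΔV = V_B − V_A = -2.10×10⁵ V.
W_ext = qΔV = (9.01×10⁻⁶ C)(-2.10×10⁵ V) = -1.89 J.

-1.89 J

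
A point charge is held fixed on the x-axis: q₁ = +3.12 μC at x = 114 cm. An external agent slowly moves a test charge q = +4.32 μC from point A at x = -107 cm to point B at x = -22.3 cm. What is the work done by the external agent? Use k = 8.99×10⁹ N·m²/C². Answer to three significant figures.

0.0341 J

For quasistatic motion the external work equals the change in potential energy: W_ext = qΔV = q(V_B − V_A).
At A: distance to the source charge is 2.21 m; V_A = kq₁/r = 1.27×10⁴ V.
At B: distance to the source charge is 1.36 m; V_B = kq₁/r = 2.06×10⁴ V.
ΔV = V_B − V_A = 7890 V.
W_ext = qΔV = (4.32×10⁻⁶ C)(7890 V) = 0.0341 J.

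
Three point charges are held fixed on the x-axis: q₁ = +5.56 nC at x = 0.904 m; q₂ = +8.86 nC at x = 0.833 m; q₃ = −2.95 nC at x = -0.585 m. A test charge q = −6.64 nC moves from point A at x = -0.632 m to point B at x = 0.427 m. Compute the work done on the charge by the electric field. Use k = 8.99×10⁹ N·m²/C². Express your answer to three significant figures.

4.99×10⁻⁶ J

The work done by the electric force is W_field = −ΔU = −q(V_B − V_A) = q(V_A − V_B).
At A: distances to the source charges are 1.54 m, 1.46 m, 0.0470 m; V_A = Σ kqᵢ/rᵢ = -477 V.
At B: distances to the source charges are 0.477 m, 0.406 m, 1.01 m; V_B = Σ kqᵢ/rᵢ = 275 V.
ΔV = V_B − V_A = 752 V.
W_field = −qΔV = −(-6.64×10⁻⁹ C)(752 V) = 4.99×10⁻⁶ J.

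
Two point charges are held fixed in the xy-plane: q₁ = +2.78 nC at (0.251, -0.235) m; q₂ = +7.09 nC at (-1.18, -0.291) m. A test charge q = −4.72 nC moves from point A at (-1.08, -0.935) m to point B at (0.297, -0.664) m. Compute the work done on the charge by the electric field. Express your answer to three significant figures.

The work done by the electric force is W_field = −ΔU = −q(V_B − V_A) = q(V_A − V_B).
At A: distances to the source charges are 1.50 m, 0.652 m; V_A = Σ kqᵢ/rᵢ = 114 V.
At B: distances to the source charges are 0.431 m, 1.52 m; V_B = Σ kqᵢ/rᵢ = 99.8 V.
ΔV = V_B − V_A = -14.7 V.
W_field = −qΔV = −(-4.72×10⁻⁹ C)(-14.7 V) = -6.92×10⁻⁸ J.

-6.92×10⁻⁸ J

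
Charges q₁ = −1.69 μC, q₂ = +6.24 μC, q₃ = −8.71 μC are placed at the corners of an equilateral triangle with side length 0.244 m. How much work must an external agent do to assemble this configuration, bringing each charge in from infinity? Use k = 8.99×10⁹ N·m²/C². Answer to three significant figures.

The work to assemble the configuration equals its total potential energy, U = Σ kqᵢqⱼ/rᵢⱼ over all pairs.
All three pair separations equal the side length, 0.244 m.
U = (-0.389) + (0.542) + (-2.00) = -1.85 J.

-1.85 J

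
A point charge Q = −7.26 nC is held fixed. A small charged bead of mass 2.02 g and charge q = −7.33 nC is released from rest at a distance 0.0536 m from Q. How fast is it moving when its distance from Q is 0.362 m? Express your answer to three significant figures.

0.0868 m/s

Only the electrostatic force acts, so mechanical energy is conserved: ½mv² = U₁ − U₂ = kQq(1/r₁ − 1/r₂).
U₁ − U₂ = (8.99×10⁹ N·m²/C²)(-7.26×10⁻⁹ C)(-7.33×10⁻⁹ C)(1/0.0536 − 1/0.362) = 7.60×10⁻⁶ J.
v = √(2·7.60×10⁻⁶/2.02×10⁻³) = 0.0868 m/s.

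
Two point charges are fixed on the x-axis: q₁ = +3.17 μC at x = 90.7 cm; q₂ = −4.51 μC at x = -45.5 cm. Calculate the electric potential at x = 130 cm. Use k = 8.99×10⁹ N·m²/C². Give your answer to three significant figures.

The total potential is the scalar sum of each charge's contribution, V = Σ kqᵢ/rᵢ.
Distances from the field point to each charge: r₁ = 0.393 m, r₂ = 1.76 m.
V = k[(3.17×10⁻⁶)/(0.393) + (-4.51×10⁻⁶)/(1.76)] = 4.94×10⁴ V.

4.94×10⁴ V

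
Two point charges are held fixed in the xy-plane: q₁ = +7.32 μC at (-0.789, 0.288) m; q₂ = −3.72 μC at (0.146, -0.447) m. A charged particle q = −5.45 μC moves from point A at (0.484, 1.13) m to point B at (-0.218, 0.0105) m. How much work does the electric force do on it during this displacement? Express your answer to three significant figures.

The work done by the electric force is W_field = −ΔU = −q(V_B − V_A) = q(V_A − V_B).
At A: distances to the source charges are 1.53 m, 1.61 m; V_A = Σ kqᵢ/rᵢ = 2.24×10⁴ V.
At B: distances to the source charges are 0.635 m, 0.585 m; V_B = Σ kqᵢ/rᵢ = 4.65×10⁴ V.
ΔV = V_B − V_A = 2.41×10⁴ V.
W_field = −qΔV = −(-5.45×10⁻⁶ C)(2.41×10⁴ V) = 0.131 J.

0.131 J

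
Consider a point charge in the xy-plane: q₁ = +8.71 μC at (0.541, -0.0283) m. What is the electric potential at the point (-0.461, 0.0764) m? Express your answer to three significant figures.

Electric potential is a scalar, so the contributions from each charge add algebraically: V = Σ kqᵢ/rᵢ.
Distances from the field point to each charge: r₁ = 1.01 m.
V = k[(8.71×10⁻⁶)/(1.01)] = 7.77×10⁴ V.

7.77×10⁴ V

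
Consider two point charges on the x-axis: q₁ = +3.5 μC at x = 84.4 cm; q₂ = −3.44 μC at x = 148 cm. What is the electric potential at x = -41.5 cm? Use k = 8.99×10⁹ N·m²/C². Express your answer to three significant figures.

8670 V

Electric potential is a scalar, so the contributions from each charge add algebraically: V = Σ kqᵢ/rᵢ.
Distances from the field point to each charge: r₁ = 1.26 m, r₂ = 1.90 m.
V = k[(3.50×10⁻⁶)/(1.26) + (-3.44×10⁻⁶)/(1.90)] = 8670 V.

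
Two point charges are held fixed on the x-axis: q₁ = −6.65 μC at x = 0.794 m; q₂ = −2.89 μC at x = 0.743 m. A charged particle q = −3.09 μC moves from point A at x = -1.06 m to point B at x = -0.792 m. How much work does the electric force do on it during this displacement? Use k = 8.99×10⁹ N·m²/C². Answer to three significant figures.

-0.0246 J

The work done by the electric force is W_field = −ΔU = −q(V_B − V_A) = q(V_A − V_B).
At A: distances to the source charges are 1.85 m, 1.80 m; V_A = Σ kqᵢ/rᵢ = -4.67×10⁴ V.
At B: distances to the source charges are 1.59 m, 1.54 m; V_B = Σ kqᵢ/rᵢ = -5.46×10⁴ V.
ΔV = V_B − V_A = -7960 V.
W_field = −qΔV = −(-3.09×10⁻⁶ C)(-7960 V) = -0.0246 J.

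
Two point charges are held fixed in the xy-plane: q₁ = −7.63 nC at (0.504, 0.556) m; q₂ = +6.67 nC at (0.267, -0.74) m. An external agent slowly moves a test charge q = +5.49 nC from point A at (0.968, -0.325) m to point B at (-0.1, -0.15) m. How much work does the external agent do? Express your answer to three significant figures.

For quasistatic motion the external work equals the change in potential energy: W_ext = qΔV = q(V_B − V_A).
At A: distances to the source charges are 0.996 m, 0.815 m; V_A = Σ kqᵢ/rᵢ = 4.72 V.
At B: distances to the source charges are 0.929 m, 0.695 m; V_B = Σ kqᵢ/rᵢ = 12.5 V.
ΔV = V_B − V_A = 7.75 V.
W_ext = qΔV = (5.49×10⁻⁹ C)(7.75 V) = 4.26×10⁻⁸ J.

4.26×10⁻⁸ J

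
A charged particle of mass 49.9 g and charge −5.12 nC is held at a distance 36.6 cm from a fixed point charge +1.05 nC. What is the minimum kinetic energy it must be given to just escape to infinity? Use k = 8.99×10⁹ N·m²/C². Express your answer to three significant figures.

To just escape, total mechanical energy must reach zero at infinity: ½mv²_min + U = 0, so ½mv²_min = −U = |kQq|/r.
|U| = |kQq|/r = (8.99×10⁹ N·m²/C²)(1.05×10⁻⁹)(5.12×10⁻⁹)/(0.366) = 1.32×10⁻⁷ J.

1.32×10⁻⁷ J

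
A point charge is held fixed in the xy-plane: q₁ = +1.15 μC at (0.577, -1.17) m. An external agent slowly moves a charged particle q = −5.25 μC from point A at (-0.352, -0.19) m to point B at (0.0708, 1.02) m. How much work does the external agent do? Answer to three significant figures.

For quasistatic motion the external work equals the change in potential energy: W_ext = qΔV = q(V_B − V_A).
At A: distance to the source charge is 1.35 m; V_A = kq₁/r = 7660 V.
At B: distance to the source charge is 2.25 m; V_B = kq₁/r = 4600 V.
ΔV = V_B − V_A = -3060 V.
W_ext = qΔV = (-5.25×10⁻⁶ C)(-3060 V) = 0.0160 J.

0.0160 J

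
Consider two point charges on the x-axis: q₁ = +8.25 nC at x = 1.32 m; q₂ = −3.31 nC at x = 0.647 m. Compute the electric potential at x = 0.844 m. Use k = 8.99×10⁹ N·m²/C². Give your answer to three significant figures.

The total potential is the scalar sum of each charge's contribution, V = Σ kqᵢ/rᵢ.
Distances from the field point to each charge: r₁ = 0.476 m, r₂ = 0.197 m.
V = k[(8.25×10⁻⁹)/(0.476) + (-3.31×10⁻⁹)/(0.197)] = 4.76 V.

4.76 V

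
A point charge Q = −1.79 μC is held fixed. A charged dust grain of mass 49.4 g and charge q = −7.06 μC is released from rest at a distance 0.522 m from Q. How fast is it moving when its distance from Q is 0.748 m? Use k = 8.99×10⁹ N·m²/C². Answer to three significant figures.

Only the electrostatic force acts, so mechanical energy is conserved: ½mv² = U₁ − U₂ = kQq(1/r₁ − 1/r₂).
U₁ − U₂ = (8.99×10⁹ N·m²/C²)(-1.79×10⁻⁶ C)(-7.06×10⁻⁶ C)(1/0.522 − 1/0.748) = 0.0658 J.
v = √(2·0.0658/0.0494) = 1.63 m/s.

1.63 m/s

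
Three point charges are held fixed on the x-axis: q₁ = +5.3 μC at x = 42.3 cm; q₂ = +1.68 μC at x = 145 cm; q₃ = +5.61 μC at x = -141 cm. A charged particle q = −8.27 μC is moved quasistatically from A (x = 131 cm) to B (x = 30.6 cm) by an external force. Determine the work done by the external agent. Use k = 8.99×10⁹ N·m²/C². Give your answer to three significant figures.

-2.23 J

For quasistatic motion the external work equals the change in potential energy: W_ext = qΔV = q(V_B − V_A).
At A: distances to the source charges are 0.887 m, 0.140 m, 2.72 m; V_A = Σ kqᵢ/rᵢ = 1.80×10⁵ V.
At B: distances to the source charges are 0.117 m, 1.14 m, 1.72 m; V_B = Σ kqᵢ/rᵢ = 4.50×10⁵ V.
ΔV = V_B − V_A = 2.70×10⁵ V.
W_ext = qΔV = (-8.27×10⁻⁶ C)(2.70×10⁵ V) = -2.23 J.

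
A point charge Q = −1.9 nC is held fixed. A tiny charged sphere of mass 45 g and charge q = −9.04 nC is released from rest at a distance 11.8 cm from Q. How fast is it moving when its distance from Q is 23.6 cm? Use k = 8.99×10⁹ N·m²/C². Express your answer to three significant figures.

Only the electrostatic force acts, so mechanical energy is conserved: ½mv² = U₁ − U₂ = kQq(1/r₁ − 1/r₂).
U₁ − U₂ = (8.99×10⁹ N·m²/C²)(-1.90×10⁻⁹ C)(-9.04×10⁻⁹ C)(1/0.118 − 1/0.236) = 6.54×10⁻⁷ J.
v = √(2·6.54×10⁻⁷/0.0450) = 5.39×10⁻³ m/s.

5.39×10⁻³ m/s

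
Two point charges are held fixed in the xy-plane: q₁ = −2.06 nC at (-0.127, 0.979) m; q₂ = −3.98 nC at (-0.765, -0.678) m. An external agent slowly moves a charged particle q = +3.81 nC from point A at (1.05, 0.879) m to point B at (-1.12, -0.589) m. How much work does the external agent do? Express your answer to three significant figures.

-2.94×10⁻⁷ J

For quasistatic motion the external work equals the change in potential energy: W_ext = qΔV = q(V_B − V_A).
At A: distances to the source charges are 1.18 m, 2.39 m; V_A = Σ kqᵢ/rᵢ = -30.6 V.
At B: distances to the source charges are 1.86 m, 0.366 m; V_B = Σ kqᵢ/rᵢ = -108 V.
ΔV = V_B − V_A = -77.1 V.
W_ext = qΔV = (3.81×10⁻⁹ C)(-77.1 V) = -2.94×10⁻⁷ J.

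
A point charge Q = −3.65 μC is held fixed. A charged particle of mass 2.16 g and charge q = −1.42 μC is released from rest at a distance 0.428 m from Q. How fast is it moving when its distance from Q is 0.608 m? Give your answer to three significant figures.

Only the electrostatic force acts, so mechanical energy is conserved: ½mv² = U₁ − U₂ = kQq(1/r₁ − 1/r₂).
U₁ − U₂ = (8.99×10⁹ N·m²/C²)(-3.65×10⁻⁶ C)(-1.42×10⁻⁶ C)(1/0.428 − 1/0.608) = 0.0322 J.
v = √(2·0.0322/2.16×10⁻³) = 5.46 m/s.

5.46 m/s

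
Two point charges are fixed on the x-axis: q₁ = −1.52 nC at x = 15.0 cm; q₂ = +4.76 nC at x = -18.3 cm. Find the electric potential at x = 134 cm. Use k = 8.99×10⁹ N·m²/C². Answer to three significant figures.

16.6 V

The total potential is the scalar sum of each charge's contribution, V = Σ kqᵢ/rᵢ.
Distances from the field point to each charge: r₁ = 1.19 m, r₂ = 1.52 m.
V = k[(-1.52×10⁻⁹)/(1.19) + (4.76×10⁻⁹)/(1.52)] = 16.6 V.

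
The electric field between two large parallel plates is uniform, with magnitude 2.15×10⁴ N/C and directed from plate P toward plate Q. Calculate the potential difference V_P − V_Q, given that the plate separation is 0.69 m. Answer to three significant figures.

1.48×10⁴ V

In a uniform field, potential decreases in the direction of E: ΔV = −E·d for a displacement d parallel to E.
Going from Q to P is a displacement of 0.69 m opposite to the field, so V_P − V_Q = +Ed = 1.48×10⁴ V.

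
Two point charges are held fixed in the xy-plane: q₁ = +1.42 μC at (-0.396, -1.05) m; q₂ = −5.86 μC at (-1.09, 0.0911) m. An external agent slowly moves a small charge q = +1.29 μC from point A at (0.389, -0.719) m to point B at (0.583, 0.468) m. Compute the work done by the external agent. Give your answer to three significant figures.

For quasistatic motion the external work equals the change in potential energy: W_ext = qΔV = q(V_B − V_A).
At A: distances to the source charges are 0.852 m, 1.69 m; V_A = Σ kqᵢ/rᵢ = -1.63×10⁴ V.
At B: distances to the source charges are 1.81 m, 1.71 m; V_B = Σ kqᵢ/rᵢ = -2.37×10⁴ V.
ΔV = V_B − V_A = -7400 V.
W_ext = qΔV = (1.29×10⁻⁶ C)(-7400 V) = -9.54×10⁻³ J.

-9.54×10⁻³ J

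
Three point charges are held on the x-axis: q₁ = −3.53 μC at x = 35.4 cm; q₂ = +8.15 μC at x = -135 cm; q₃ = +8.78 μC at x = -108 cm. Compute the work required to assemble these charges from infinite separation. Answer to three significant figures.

2.04 J

The work to assemble the configuration equals its total potential energy, U = Σ kqᵢqⱼ/rᵢⱼ over all pairs.
Pair separations: r₁₂ = 1.70 m, r₁₃ = 1.43 m, r₂₃ = 0.270 m.
U = (-0.152) + (-0.194) + (2.38) = 2.04 J.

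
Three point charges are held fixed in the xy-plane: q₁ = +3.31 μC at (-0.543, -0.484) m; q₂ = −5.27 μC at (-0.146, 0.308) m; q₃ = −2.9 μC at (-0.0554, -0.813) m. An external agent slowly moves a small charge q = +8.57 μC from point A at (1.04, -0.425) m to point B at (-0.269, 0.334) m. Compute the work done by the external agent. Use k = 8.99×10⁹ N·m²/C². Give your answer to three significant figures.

-2.80 J

For quasistatic motion the external work equals the change in potential energy: W_ext = qΔV = q(V_B − V_A).
At A: distances to the source charges are 1.58 m, 1.39 m, 1.16 m; V_A = Σ kqᵢ/rᵢ = -3.76×10⁴ V.
At B: distances to the source charges are 0.863 m, 0.126 m, 1.17 m; V_B = Σ kqᵢ/rᵢ = -3.65×10⁵ V.
ΔV = V_B − V_A = -3.27×10⁵ V.
W_ext = qΔV = (8.57×10⁻⁶ C)(-3.27×10⁵ V) = -2.80 J.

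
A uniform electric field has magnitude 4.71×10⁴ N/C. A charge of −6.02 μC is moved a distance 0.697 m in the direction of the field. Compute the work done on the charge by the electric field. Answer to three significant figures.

The potential change for a displacement 0.697 m in the direction of the field is ΔV = −Ed = -3.28×10⁴ V.
W_field = −qΔV = -0.198 J.

-0.198 J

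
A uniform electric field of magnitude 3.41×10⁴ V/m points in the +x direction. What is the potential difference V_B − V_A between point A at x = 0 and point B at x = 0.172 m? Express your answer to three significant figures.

In a uniform field, potential decreases in the direction of E: V_B − V_A = −E·Δx.
V_B − V_A = −(3.41×10⁴ V/m)(0.172 m) = -5870 V.

-5870 V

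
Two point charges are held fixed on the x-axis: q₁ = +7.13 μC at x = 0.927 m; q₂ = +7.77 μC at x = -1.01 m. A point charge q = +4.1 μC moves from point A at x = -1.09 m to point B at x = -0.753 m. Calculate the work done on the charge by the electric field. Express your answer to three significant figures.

2.44 J

The work done by the electric force is W_field = −ΔU = −q(V_B − V_A) = q(V_A − V_B).
At A: distances to the source charges are 2.02 m, 0.0800 m; V_A = Σ kqᵢ/rᵢ = 9.05×10⁵ V.
At B: distances to the source charges are 1.68 m, 0.257 m; V_B = Σ kqᵢ/rᵢ = 3.10×10⁵ V.
ΔV = V_B − V_A = -5.95×10⁵ V.
W_field = −qΔV = −(4.10×10⁻⁶ C)(-5.95×10⁵ V) = 2.44 J.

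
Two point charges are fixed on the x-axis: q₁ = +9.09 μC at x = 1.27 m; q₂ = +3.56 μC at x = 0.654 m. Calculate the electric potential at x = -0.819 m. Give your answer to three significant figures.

6.08×10⁴ V

The total potential is the scalar sum of each charge's contribution, V = Σ kqᵢ/rᵢ.
Distances from the field point to each charge: r₁ = 2.09 m, r₂ = 1.47 m.
V = k[(9.09×10⁻⁶)/(2.09) + (3.56×10⁻⁶)/(1.47)] = 6.08×10⁴ V.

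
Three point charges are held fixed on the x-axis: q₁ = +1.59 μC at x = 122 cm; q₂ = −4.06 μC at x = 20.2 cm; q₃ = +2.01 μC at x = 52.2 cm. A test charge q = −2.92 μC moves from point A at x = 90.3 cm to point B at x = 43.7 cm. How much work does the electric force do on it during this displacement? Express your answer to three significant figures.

0.102 J

The work done by the electric force is W_field = −ΔU = −q(V_B − V_A) = q(V_A − V_B).
At A: distances to the source charges are 0.317 m, 0.701 m, 0.381 m; V_A = Σ kqᵢ/rᵢ = 4.05×10⁴ V.
At B: distances to the source charges are 0.783 m, 0.235 m, 0.0850 m; V_B = Σ kqᵢ/rᵢ = 7.55×10⁴ V.
ΔV = V_B − V_A = 3.51×10⁴ V.
W_field = −qΔV = −(-2.92×10⁻⁶ C)(3.51×10⁴ V) = 0.102 J.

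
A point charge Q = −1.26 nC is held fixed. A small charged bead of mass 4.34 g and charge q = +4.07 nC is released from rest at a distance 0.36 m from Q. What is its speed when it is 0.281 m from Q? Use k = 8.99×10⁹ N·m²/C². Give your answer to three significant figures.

Only the electrostatic force acts, so mechanical energy is conserved: ½mv² = U₁ − U₂ = kQq(1/r₁ − 1/r₂).
U₁ − U₂ = (8.99×10⁹ N·m²/C²)(-1.26×10⁻⁹ C)(4.07×10⁻⁹ C)(1/0.360 − 1/0.281) = 3.60×10⁻⁸ J.
v = √(2·3.60×10⁻⁸/4.34×10⁻³) = 4.07×10⁻³ m/s.

4.07×10⁻³ m/s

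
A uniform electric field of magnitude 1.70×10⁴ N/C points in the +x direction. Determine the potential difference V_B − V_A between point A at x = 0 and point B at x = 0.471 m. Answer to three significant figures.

In a uniform field, potential decreases in the direction of E: V_B − V_A = −E·Δx.
V_B − V_A = −(1.70×10⁴ V/m)(0.471 m) = -8010 V.

-8010 V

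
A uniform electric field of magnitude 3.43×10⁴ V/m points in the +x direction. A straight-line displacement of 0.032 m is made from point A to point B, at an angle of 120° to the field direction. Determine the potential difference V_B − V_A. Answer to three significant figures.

549 V

Only the component of displacement along E changes the potential: ΔV = −E·d·cosθ.
ΔV = −(3.43×10⁴ V/m)(0.0320 m)cos120° = 549 V.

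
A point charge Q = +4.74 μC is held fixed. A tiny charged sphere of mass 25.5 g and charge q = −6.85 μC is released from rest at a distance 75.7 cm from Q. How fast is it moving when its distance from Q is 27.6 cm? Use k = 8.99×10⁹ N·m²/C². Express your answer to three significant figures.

Only the electrostatic force acts, so mechanical energy is conserved: ½mv² = U₁ − U₂ = kQq(1/r₁ − 1/r₂).
U₁ − U₂ = (8.99×10⁹ N·m²/C²)(4.74×10⁻⁶ C)(-6.85×10⁻⁶ C)(1/0.757 − 1/0.276) = 0.672 J.
v = √(2·0.672/0.0255) = 7.26 m/s.

7.26 m/s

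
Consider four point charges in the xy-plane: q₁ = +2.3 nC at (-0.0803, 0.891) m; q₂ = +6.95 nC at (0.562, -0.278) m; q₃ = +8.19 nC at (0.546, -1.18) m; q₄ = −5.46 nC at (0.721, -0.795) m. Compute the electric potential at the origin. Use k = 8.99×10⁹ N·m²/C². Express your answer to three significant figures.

Electric potential is a scalar, so the contributions from each charge add algebraically: V = Σ kqᵢ/rᵢ.
Distances from the field point to each charge: r₁ = 0.895 m, r₂ = 0.627 m, r₃ = 1.30 m, r₄ = 1.07 m.
V = k[(2.30×10⁻⁹)/(0.895) + (6.95×10⁻⁹)/(0.627) + (8.19×10⁻⁹)/(1.30) + (-5.46×10⁻⁹)/(1.07)] = 134 V.

134 V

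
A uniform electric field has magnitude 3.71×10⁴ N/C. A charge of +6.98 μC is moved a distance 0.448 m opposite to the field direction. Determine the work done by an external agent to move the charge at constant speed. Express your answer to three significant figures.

0.116 J

The potential change for a displacement 0.448 m opposite to the field direction is ΔV = +Ed = 1.66×10⁴ V.
W_ext = qΔV = 0.116 J.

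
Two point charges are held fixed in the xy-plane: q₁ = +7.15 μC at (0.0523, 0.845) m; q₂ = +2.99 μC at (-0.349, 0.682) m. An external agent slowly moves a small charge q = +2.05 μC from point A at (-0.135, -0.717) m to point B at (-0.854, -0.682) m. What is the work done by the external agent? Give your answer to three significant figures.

-0.0106 J

For quasistatic motion the external work equals the change in potential energy: W_ext = qΔV = q(V_B − V_A).
At A: distances to the source charges are 1.57 m, 1.42 m; V_A = Σ kqᵢ/rᵢ = 5.99×10⁴ V.
At B: distances to the source charges are 1.78 m, 1.45 m; V_B = Σ kqᵢ/rᵢ = 5.47×10⁴ V.
ΔV = V_B − V_A = -5170 V.
W_ext = qΔV = (2.05×10⁻⁶ C)(-5170 V) = -0.0106 J.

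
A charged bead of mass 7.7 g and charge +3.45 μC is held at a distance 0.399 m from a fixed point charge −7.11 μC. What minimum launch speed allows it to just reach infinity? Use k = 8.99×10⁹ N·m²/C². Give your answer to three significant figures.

12.0 m/s

To just escape, total mechanical energy must reach zero at infinity: ½mv²_min + U = 0, so ½mv²_min = −U = |kQq|/r.
|U| = |kQq|/r = (8.99×10⁹ N·m²/C²)(7.11×10⁻⁶)(3.45×10⁻⁶)/(0.399) = 0.553 J.
v_min = √(2|U|/m) = √(2·0.553/7.70×10⁻³) = 12.0 m/s.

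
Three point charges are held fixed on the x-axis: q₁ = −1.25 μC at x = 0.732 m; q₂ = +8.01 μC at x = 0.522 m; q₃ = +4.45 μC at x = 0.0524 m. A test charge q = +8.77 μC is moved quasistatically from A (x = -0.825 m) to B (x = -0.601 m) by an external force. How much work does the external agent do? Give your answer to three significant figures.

For quasistatic motion the external work equals the change in potential energy: W_ext = qΔV = q(V_B − V_A).
At A: distances to the source charges are 1.56 m, 1.35 m, 0.877 m; V_A = Σ kqᵢ/rᵢ = 9.18×10⁴ V.
At B: distances to the source charges are 1.33 m, 1.12 m, 0.653 m; V_B = Σ kqᵢ/rᵢ = 1.17×10⁵ V.
ΔV = V_B − V_A = 2.51×10⁴ V.
W_ext = qΔV = (8.77×10⁻⁶ C)(2.51×10⁴ V) = 0.220 J.

0.220 J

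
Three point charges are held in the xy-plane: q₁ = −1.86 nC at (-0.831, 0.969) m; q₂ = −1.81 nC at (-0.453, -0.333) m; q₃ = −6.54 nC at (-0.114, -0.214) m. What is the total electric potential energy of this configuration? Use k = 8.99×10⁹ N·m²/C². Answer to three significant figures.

3.98×10⁻⁷ J

The work to assemble the configuration equals its total potential energy, U = Σ kqᵢqⱼ/rᵢⱼ over all pairs.
Pair separations: r₁₂ = 1.36 m, r₁₃ = 1.38 m, r₂₃ = 0.359 m.
U = (2.23×10⁻⁸) + (7.91×10⁻⁸) + (2.96×10⁻⁷) = 3.98×10⁻⁷ J.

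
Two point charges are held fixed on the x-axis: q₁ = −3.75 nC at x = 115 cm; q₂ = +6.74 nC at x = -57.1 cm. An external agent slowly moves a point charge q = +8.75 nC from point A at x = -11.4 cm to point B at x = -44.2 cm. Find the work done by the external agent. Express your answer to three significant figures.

3.00×10⁻⁶ J

For quasistatic motion the external work equals the change in potential energy: W_ext = qΔV = q(V_B − V_A).
At A: distances to the source charges are 1.26 m, 0.457 m; V_A = Σ kqᵢ/rᵢ = 106 V.
At B: distances to the source charges are 1.59 m, 0.129 m; V_B = Σ kqᵢ/rᵢ = 449 V.
ΔV = V_B − V_A = 343 V.
W_ext = qΔV = (8.75×10⁻⁹ C)(343 V) = 3.00×10⁻⁶ J.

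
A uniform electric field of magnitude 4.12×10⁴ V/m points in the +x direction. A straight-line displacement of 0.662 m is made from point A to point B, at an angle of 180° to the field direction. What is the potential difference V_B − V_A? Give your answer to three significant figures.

2.73×10⁴ V

Only the component of displacement along E changes the potential: ΔV = −E·d·cosθ.
ΔV = −(4.12×10⁴ V/m)(0.662 m)cos180° = 2.73×10⁴ V.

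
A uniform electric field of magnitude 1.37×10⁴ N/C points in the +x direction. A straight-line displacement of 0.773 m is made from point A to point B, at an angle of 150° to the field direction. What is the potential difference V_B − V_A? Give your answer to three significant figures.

Only the component of displacement along E changes the potential: ΔV = −E·d·cosθ.
ΔV = −(1.37×10⁴ V/m)(0.773 m)cos150° = 9170 V.

9170 V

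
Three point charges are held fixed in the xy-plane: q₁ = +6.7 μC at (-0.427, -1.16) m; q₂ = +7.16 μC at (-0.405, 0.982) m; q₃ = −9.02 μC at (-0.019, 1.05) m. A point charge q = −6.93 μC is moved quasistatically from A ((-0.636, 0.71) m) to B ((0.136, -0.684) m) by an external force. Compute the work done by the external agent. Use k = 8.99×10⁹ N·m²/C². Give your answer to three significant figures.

For quasistatic motion the external work equals the change in potential energy: W_ext = qΔV = q(V_B − V_A).
At A: distances to the source charges are 1.88 m, 0.357 m, 0.704 m; V_A = Σ kqᵢ/rᵢ = 9.73×10⁴ V.
At B: distances to the source charges are 0.737 m, 1.75 m, 1.74 m; V_B = Σ kqᵢ/rᵢ = 7.19×10⁴ V.
ΔV = V_B − V_A = -2.54×10⁴ V.
W_ext = qΔV = (-6.93×10⁻⁶ C)(-2.54×10⁴ V) = 0.176 J.

0.176 J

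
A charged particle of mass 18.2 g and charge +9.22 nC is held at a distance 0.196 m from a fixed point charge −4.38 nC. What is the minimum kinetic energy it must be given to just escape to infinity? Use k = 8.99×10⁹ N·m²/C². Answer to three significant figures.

To just escape, total mechanical energy must reach zero at infinity: ½mv²_min + U = 0, so ½mv²_min = −U = |kQq|/r.
|U| = |kQq|/r = (8.99×10⁹ N·m²/C²)(4.38×10⁻⁹)(9.22×10⁻⁹)/(0.196) = 1.85×10⁻⁶ J.

1.85×10⁻⁶ J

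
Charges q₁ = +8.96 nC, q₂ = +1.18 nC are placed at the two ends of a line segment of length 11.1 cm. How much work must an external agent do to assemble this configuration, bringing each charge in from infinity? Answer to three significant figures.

8.56×10⁻⁷ J

The assembly work is the sum of pairwise potential energies, U = Σ_{i<j} kqᵢqⱼ/rᵢⱼ.
The separation is r = 0.111 m.
U = (8.56×10⁻⁷) = 8.56×10⁻⁷ J.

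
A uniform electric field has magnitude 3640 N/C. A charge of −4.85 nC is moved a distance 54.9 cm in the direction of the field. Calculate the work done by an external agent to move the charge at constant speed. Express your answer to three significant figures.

9.69×10⁻⁶ J

The potential change for a displacement 54.9 cm in the direction of the field is ΔV = −Ed = -2000 V.
W_ext = qΔV = 9.69×10⁻⁶ J.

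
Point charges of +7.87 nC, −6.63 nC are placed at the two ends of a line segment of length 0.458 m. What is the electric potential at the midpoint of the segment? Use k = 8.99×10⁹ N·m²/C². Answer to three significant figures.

48.7 V

The total potential is the scalar sum of each charge's contribution, V = Σ kqᵢ/rᵢ.
Each charge is 0.229 m from the midpoint.
V = k[(7.87×10⁻⁹)/(0.229) + (-6.63×10⁻⁹)/(0.229)] = 48.7 V.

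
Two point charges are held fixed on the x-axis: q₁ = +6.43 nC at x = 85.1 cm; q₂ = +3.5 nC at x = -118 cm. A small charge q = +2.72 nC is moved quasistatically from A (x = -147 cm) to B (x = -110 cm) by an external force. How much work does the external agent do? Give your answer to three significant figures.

7.88×10⁻⁷ J

For quasistatic motion the external work equals the change in potential energy: W_ext = qΔV = q(V_B − V_A).
At A: distances to the source charges are 2.32 m, 0.290 m; V_A = Σ kqᵢ/rᵢ = 133 V.
At B: distances to the source charges are 1.95 m, 0.0800 m; V_B = Σ kqᵢ/rᵢ = 423 V.
ΔV = V_B − V_A = 290 V.
W_ext = qΔV = (2.72×10⁻⁹ C)(290 V) = 7.88×10⁻⁷ J.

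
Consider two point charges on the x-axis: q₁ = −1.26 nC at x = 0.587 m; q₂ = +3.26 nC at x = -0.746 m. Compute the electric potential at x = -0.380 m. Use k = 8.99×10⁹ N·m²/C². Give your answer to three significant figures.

Electric potential is a scalar, so the contributions from each charge add algebraically: V = Σ kqᵢ/rᵢ.
Distances from the field point to each charge: r₁ = 0.967 m, r₂ = 0.366 m.
V = k[(-1.26×10⁻⁹)/(0.967) + (3.26×10⁻⁹)/(0.366)] = 68.4 V.

68.4 V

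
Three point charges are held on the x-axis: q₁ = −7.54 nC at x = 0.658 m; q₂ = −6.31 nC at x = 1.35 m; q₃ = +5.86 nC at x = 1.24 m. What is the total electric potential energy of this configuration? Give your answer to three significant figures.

The assembly work is the sum of pairwise potential energies, U = Σ_{i<j} kqᵢqⱼ/rᵢⱼ.
Pair separations: r₁₂ = 0.692 m, r₁₃ = 0.582 m, r₂₃ = 0.110 m.
U = (6.18×10⁻⁷) + (-6.83×10⁻⁷) + (-3.02×10⁻⁶) = -3.09×10⁻⁶ J.

-3.09×10⁻⁶ J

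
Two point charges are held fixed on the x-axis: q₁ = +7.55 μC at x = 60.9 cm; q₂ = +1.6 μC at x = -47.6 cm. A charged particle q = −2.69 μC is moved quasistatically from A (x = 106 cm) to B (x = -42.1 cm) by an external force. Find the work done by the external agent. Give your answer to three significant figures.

-0.451 J

For quasistatic motion the external work equals the change in potential energy: W_ext = qΔV = q(V_B − V_A).
At A: distances to the source charges are 0.451 m, 1.54 m; V_A = Σ kqᵢ/rᵢ = 1.60×10⁵ V.
At B: distances to the source charges are 1.03 m, 0.0550 m; V_B = Σ kqᵢ/rᵢ = 3.27×10⁵ V.
ΔV = V_B − V_A = 1.68×10⁵ V.
W_ext = qΔV = (-2.69×10⁻⁶ C)(1.68×10⁵ V) = -0.451 J.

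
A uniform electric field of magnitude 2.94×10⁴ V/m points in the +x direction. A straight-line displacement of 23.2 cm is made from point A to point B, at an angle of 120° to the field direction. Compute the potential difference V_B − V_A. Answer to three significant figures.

Only the component of displacement along E changes the potential: ΔV = −E·d·cosθ.
ΔV = −(2.94×10⁴ V/m)(0.232 m)cos120° = 3410 V.

3410 V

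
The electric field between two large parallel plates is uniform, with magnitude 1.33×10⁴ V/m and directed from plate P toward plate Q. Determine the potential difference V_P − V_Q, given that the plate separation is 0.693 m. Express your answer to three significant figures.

In a uniform field, potential decreases in the direction of E: ΔV = −E·d for a displacement d parallel to E.
Going from Q to P is a displacement of 0.693 m opposite to the field, so V_P − V_Q = +Ed = 9220 V.

9220 V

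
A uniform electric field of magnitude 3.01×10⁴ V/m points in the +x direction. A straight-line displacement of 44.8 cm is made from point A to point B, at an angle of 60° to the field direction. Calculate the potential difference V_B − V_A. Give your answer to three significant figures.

Only the component of displacement along E changes the potential: ΔV = −E·d·cosθ.
ΔV = −(3.01×10⁴ V/m)(0.448 m)cos60° = -6740 V.

-6740 V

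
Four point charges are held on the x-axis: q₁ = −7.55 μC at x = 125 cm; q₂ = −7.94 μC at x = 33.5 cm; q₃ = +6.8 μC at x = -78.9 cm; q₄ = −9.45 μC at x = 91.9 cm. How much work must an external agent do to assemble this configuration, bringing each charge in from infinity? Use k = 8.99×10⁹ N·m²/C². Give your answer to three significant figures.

The assembly work is the sum of pairwise potential energies, U = Σ_{i<j} kqᵢqⱼ/rᵢⱼ.
Pair separations: r₁₂ = 0.915 m, r₁₃ = 2.04 m, r₁₄ = 0.331 m, r₂₃ = 1.12 m, r₂₄ = 0.584 m, r₃₄ = 1.71 m.
Summing all 6 pair terms gives U = 2.69 J.

2.69 J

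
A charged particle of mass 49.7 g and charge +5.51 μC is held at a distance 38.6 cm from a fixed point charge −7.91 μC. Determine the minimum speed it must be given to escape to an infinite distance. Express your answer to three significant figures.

6.39 m/s

To just escape, total mechanical energy must reach zero at infinity: ½mv²_min + U = 0, so ½mv²_min = −U = |kQq|/r.
|U| = |kQq|/r = (8.99×10⁹ N·m²/C²)(7.91×10⁻⁶)(5.51×10⁻⁶)/(0.386) = 1.02 J.
v_min = √(2|U|/m) = √(2·1.02/0.0497) = 6.39 m/s.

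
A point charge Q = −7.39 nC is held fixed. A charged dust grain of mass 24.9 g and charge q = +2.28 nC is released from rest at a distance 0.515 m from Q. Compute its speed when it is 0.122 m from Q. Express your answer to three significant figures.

8.72×10⁻³ m/s

Only the electrostatic force acts, so mechanical energy is conserved: ½mv² = U₁ − U₂ = kQq(1/r₁ − 1/r₂).
U₁ − U₂ = (8.99×10⁹ N·m²/C²)(-7.39×10⁻⁹ C)(2.28×10⁻⁹ C)(1/0.515 − 1/0.122) = 9.47×10⁻⁷ J.
v = √(2·9.47×10⁻⁷/0.0249) = 8.72×10⁻³ m/s.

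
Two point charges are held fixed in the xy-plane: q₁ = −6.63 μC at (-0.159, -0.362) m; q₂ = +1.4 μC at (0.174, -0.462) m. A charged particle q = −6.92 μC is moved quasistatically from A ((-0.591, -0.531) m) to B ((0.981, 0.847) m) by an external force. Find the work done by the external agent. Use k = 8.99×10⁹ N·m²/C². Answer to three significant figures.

-0.584 J

For quasistatic motion the external work equals the change in potential energy: W_ext = qΔV = q(V_B − V_A).
At A: distances to the source charges are 0.464 m, 0.768 m; V_A = Σ kqᵢ/rᵢ = -1.12×10⁵ V.
At B: distances to the source charges are 1.66 m, 1.54 m; V_B = Σ kqᵢ/rᵢ = -2.77×10⁴ V.
ΔV = V_B − V_A = 8.44×10⁴ V.
W_ext = qΔV = (-6.92×10⁻⁶ C)(8.44×10⁴ V) = -0.584 J.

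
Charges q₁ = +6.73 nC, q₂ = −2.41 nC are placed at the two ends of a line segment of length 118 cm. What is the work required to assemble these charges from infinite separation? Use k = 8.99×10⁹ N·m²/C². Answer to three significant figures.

The work to assemble the configuration equals its total potential energy, U = Σ kqᵢqⱼ/rᵢⱼ over all pairs.
The separation is r = 1.18 m.
U = (-1.24×10⁻⁷) = -1.24×10⁻⁷ J.

-1.24×10⁻⁷ J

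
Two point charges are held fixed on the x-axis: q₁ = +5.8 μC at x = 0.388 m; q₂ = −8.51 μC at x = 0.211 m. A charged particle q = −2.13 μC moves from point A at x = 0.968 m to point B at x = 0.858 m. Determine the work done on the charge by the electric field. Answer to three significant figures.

8.22×10⁻³ J

The work done by the electric force is W_field = −ΔU = −q(V_B − V_A) = q(V_A − V_B).
At A: distances to the source charges are 0.580 m, 0.757 m; V_A = Σ kqᵢ/rᵢ = -1.12×10⁴ V.
At B: distances to the source charges are 0.470 m, 0.647 m; V_B = Σ kqᵢ/rᵢ = -7310 V.
ΔV = V_B − V_A = 3860 V.
W_field = −qΔV = −(-2.13×10⁻⁶ C)(3860 V) = 8.22×10⁻³ J.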